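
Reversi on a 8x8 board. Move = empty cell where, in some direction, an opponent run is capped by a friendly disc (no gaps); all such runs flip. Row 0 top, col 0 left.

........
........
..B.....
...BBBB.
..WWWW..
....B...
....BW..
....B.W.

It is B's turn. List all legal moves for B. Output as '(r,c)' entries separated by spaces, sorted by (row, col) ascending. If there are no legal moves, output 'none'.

Answer: (3,2) (5,1) (5,2) (5,3) (5,5) (5,6) (6,6)

Derivation:
(3,1): no bracket -> illegal
(3,2): flips 1 -> legal
(4,1): no bracket -> illegal
(4,6): no bracket -> illegal
(5,1): flips 1 -> legal
(5,2): flips 1 -> legal
(5,3): flips 2 -> legal
(5,5): flips 2 -> legal
(5,6): flips 2 -> legal
(6,6): flips 1 -> legal
(6,7): no bracket -> illegal
(7,5): no bracket -> illegal
(7,7): no bracket -> illegal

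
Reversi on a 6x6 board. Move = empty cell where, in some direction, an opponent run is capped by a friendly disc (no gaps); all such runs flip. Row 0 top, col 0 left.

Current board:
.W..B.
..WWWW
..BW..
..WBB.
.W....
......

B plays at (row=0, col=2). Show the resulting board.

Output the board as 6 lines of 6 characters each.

Place B at (0,2); scan 8 dirs for brackets.
Dir NW: edge -> no flip
Dir N: edge -> no flip
Dir NE: edge -> no flip
Dir W: opp run (0,1), next='.' -> no flip
Dir E: first cell '.' (not opp) -> no flip
Dir SW: first cell '.' (not opp) -> no flip
Dir S: opp run (1,2) capped by B -> flip
Dir SE: opp run (1,3), next='.' -> no flip
All flips: (1,2)

Answer: .WB.B.
..BWWW
..BW..
..WBB.
.W....
......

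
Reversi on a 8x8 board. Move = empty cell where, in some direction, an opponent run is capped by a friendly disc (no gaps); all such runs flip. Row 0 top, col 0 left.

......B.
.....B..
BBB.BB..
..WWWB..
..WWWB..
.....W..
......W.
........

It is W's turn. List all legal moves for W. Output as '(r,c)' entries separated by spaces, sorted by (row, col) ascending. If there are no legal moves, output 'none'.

(0,4): no bracket -> illegal
(0,5): flips 4 -> legal
(0,7): no bracket -> illegal
(1,0): flips 1 -> legal
(1,1): flips 1 -> legal
(1,2): flips 1 -> legal
(1,3): no bracket -> illegal
(1,4): flips 1 -> legal
(1,6): flips 1 -> legal
(1,7): no bracket -> illegal
(2,3): no bracket -> illegal
(2,6): flips 1 -> legal
(3,0): no bracket -> illegal
(3,1): no bracket -> illegal
(3,6): flips 1 -> legal
(4,6): flips 1 -> legal
(5,4): no bracket -> illegal
(5,6): flips 1 -> legal

Answer: (0,5) (1,0) (1,1) (1,2) (1,4) (1,6) (2,6) (3,6) (4,6) (5,6)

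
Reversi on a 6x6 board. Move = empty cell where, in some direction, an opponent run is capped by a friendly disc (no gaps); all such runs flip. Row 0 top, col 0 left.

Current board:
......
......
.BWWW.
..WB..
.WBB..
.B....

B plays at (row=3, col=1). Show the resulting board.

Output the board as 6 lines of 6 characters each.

Place B at (3,1); scan 8 dirs for brackets.
Dir NW: first cell '.' (not opp) -> no flip
Dir N: first cell 'B' (not opp) -> no flip
Dir NE: opp run (2,2), next='.' -> no flip
Dir W: first cell '.' (not opp) -> no flip
Dir E: opp run (3,2) capped by B -> flip
Dir SW: first cell '.' (not opp) -> no flip
Dir S: opp run (4,1) capped by B -> flip
Dir SE: first cell 'B' (not opp) -> no flip
All flips: (3,2) (4,1)

Answer: ......
......
.BWWW.
.BBB..
.BBB..
.B....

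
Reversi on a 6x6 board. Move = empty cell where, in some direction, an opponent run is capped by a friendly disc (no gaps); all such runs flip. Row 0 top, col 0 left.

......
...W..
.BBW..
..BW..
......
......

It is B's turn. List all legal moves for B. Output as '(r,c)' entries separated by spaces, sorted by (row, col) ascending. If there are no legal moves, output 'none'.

(0,2): no bracket -> illegal
(0,3): no bracket -> illegal
(0,4): flips 1 -> legal
(1,2): no bracket -> illegal
(1,4): flips 1 -> legal
(2,4): flips 1 -> legal
(3,4): flips 1 -> legal
(4,2): no bracket -> illegal
(4,3): no bracket -> illegal
(4,4): flips 1 -> legal

Answer: (0,4) (1,4) (2,4) (3,4) (4,4)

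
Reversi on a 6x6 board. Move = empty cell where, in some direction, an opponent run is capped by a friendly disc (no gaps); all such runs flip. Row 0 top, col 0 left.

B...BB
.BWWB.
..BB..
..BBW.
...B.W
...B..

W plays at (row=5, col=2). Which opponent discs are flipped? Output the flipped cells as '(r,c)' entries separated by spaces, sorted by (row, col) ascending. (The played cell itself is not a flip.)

Answer: (4,3)

Derivation:
Dir NW: first cell '.' (not opp) -> no flip
Dir N: first cell '.' (not opp) -> no flip
Dir NE: opp run (4,3) capped by W -> flip
Dir W: first cell '.' (not opp) -> no flip
Dir E: opp run (5,3), next='.' -> no flip
Dir SW: edge -> no flip
Dir S: edge -> no flip
Dir SE: edge -> no flip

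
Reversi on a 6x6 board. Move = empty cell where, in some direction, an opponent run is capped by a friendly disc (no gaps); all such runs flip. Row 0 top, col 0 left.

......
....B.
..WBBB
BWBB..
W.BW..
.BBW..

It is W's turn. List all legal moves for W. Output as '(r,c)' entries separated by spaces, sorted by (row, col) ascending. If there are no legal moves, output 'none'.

(0,3): no bracket -> illegal
(0,4): no bracket -> illegal
(0,5): no bracket -> illegal
(1,2): no bracket -> illegal
(1,3): flips 2 -> legal
(1,5): no bracket -> illegal
(2,0): flips 1 -> legal
(2,1): flips 1 -> legal
(3,4): flips 2 -> legal
(3,5): no bracket -> illegal
(4,1): flips 1 -> legal
(4,4): flips 1 -> legal
(5,0): flips 2 -> legal

Answer: (1,3) (2,0) (2,1) (3,4) (4,1) (4,4) (5,0)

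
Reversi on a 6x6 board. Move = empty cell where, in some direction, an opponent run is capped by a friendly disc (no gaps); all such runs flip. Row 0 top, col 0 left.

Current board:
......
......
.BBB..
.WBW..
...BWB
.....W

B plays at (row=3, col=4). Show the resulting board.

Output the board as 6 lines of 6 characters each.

Place B at (3,4); scan 8 dirs for brackets.
Dir NW: first cell 'B' (not opp) -> no flip
Dir N: first cell '.' (not opp) -> no flip
Dir NE: first cell '.' (not opp) -> no flip
Dir W: opp run (3,3) capped by B -> flip
Dir E: first cell '.' (not opp) -> no flip
Dir SW: first cell 'B' (not opp) -> no flip
Dir S: opp run (4,4), next='.' -> no flip
Dir SE: first cell 'B' (not opp) -> no flip
All flips: (3,3)

Answer: ......
......
.BBB..
.WBBB.
...BWB
.....W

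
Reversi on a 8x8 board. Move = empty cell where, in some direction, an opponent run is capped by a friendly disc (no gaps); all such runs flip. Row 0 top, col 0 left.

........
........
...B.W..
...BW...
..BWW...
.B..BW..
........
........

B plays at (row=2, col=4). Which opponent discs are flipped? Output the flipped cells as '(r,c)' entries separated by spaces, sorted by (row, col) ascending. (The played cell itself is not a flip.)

Answer: (3,4) (4,4)

Derivation:
Dir NW: first cell '.' (not opp) -> no flip
Dir N: first cell '.' (not opp) -> no flip
Dir NE: first cell '.' (not opp) -> no flip
Dir W: first cell 'B' (not opp) -> no flip
Dir E: opp run (2,5), next='.' -> no flip
Dir SW: first cell 'B' (not opp) -> no flip
Dir S: opp run (3,4) (4,4) capped by B -> flip
Dir SE: first cell '.' (not opp) -> no flip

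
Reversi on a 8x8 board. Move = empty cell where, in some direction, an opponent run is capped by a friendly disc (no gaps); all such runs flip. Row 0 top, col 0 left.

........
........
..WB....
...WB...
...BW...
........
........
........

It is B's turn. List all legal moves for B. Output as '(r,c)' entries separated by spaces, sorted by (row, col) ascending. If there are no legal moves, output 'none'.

Answer: (2,1) (3,2) (4,5) (5,4)

Derivation:
(1,1): no bracket -> illegal
(1,2): no bracket -> illegal
(1,3): no bracket -> illegal
(2,1): flips 1 -> legal
(2,4): no bracket -> illegal
(3,1): no bracket -> illegal
(3,2): flips 1 -> legal
(3,5): no bracket -> illegal
(4,2): no bracket -> illegal
(4,5): flips 1 -> legal
(5,3): no bracket -> illegal
(5,4): flips 1 -> legal
(5,5): no bracket -> illegal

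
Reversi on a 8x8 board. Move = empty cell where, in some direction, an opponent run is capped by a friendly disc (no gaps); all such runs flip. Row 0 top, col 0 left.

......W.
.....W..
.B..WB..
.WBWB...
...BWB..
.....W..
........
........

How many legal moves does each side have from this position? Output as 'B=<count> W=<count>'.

Answer: B=7 W=6

Derivation:
-- B to move --
(0,4): no bracket -> illegal
(0,5): flips 1 -> legal
(0,7): no bracket -> illegal
(1,3): no bracket -> illegal
(1,4): flips 1 -> legal
(1,6): no bracket -> illegal
(1,7): no bracket -> illegal
(2,0): no bracket -> illegal
(2,2): no bracket -> illegal
(2,3): flips 2 -> legal
(2,6): no bracket -> illegal
(3,0): flips 1 -> legal
(3,5): no bracket -> illegal
(4,0): no bracket -> illegal
(4,1): flips 1 -> legal
(4,2): no bracket -> illegal
(4,6): no bracket -> illegal
(5,3): no bracket -> illegal
(5,4): flips 1 -> legal
(5,6): no bracket -> illegal
(6,4): no bracket -> illegal
(6,5): flips 1 -> legal
(6,6): no bracket -> illegal
B mobility = 7
-- W to move --
(1,0): no bracket -> illegal
(1,1): flips 1 -> legal
(1,2): no bracket -> illegal
(1,4): no bracket -> illegal
(1,6): no bracket -> illegal
(2,0): no bracket -> illegal
(2,2): no bracket -> illegal
(2,3): no bracket -> illegal
(2,6): flips 1 -> legal
(3,0): no bracket -> illegal
(3,5): flips 3 -> legal
(3,6): no bracket -> illegal
(4,1): no bracket -> illegal
(4,2): flips 1 -> legal
(4,6): flips 1 -> legal
(5,2): no bracket -> illegal
(5,3): flips 1 -> legal
(5,4): no bracket -> illegal
(5,6): no bracket -> illegal
W mobility = 6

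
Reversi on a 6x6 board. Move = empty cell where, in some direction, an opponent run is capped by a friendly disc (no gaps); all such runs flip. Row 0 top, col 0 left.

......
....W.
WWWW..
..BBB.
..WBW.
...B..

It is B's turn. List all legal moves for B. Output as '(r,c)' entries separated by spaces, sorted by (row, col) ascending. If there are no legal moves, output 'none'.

Answer: (0,5) (1,0) (1,1) (1,2) (1,3) (3,1) (3,5) (4,1) (4,5) (5,1) (5,2) (5,4) (5,5)

Derivation:
(0,3): no bracket -> illegal
(0,4): no bracket -> illegal
(0,5): flips 2 -> legal
(1,0): flips 1 -> legal
(1,1): flips 1 -> legal
(1,2): flips 2 -> legal
(1,3): flips 1 -> legal
(1,5): no bracket -> illegal
(2,4): no bracket -> illegal
(2,5): no bracket -> illegal
(3,0): no bracket -> illegal
(3,1): flips 1 -> legal
(3,5): flips 1 -> legal
(4,1): flips 1 -> legal
(4,5): flips 1 -> legal
(5,1): flips 1 -> legal
(5,2): flips 1 -> legal
(5,4): flips 1 -> legal
(5,5): flips 1 -> legal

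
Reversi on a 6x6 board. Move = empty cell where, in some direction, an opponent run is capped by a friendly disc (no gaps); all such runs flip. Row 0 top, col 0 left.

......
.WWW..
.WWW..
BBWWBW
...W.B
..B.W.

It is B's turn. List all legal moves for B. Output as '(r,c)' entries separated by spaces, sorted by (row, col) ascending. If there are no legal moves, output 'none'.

(0,0): no bracket -> illegal
(0,1): flips 4 -> legal
(0,2): no bracket -> illegal
(0,3): flips 2 -> legal
(0,4): flips 2 -> legal
(1,0): no bracket -> illegal
(1,4): no bracket -> illegal
(2,0): no bracket -> illegal
(2,4): no bracket -> illegal
(2,5): flips 1 -> legal
(4,1): no bracket -> illegal
(4,2): no bracket -> illegal
(4,4): no bracket -> illegal
(5,3): no bracket -> illegal
(5,5): no bracket -> illegal

Answer: (0,1) (0,3) (0,4) (2,5)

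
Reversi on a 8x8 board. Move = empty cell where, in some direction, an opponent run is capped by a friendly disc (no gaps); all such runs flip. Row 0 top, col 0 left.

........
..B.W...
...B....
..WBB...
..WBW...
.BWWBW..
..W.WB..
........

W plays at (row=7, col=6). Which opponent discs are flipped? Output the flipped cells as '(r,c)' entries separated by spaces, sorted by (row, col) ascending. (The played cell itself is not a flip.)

Dir NW: opp run (6,5) (5,4) (4,3) capped by W -> flip
Dir N: first cell '.' (not opp) -> no flip
Dir NE: first cell '.' (not opp) -> no flip
Dir W: first cell '.' (not opp) -> no flip
Dir E: first cell '.' (not opp) -> no flip
Dir SW: edge -> no flip
Dir S: edge -> no flip
Dir SE: edge -> no flip

Answer: (4,3) (5,4) (6,5)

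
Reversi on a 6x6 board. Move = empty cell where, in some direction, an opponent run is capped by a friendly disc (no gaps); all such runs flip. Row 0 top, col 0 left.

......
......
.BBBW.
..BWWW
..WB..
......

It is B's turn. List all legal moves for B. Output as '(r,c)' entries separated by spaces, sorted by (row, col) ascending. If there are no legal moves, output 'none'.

Answer: (2,5) (4,1) (4,4) (4,5) (5,2)

Derivation:
(1,3): no bracket -> illegal
(1,4): no bracket -> illegal
(1,5): no bracket -> illegal
(2,5): flips 2 -> legal
(3,1): no bracket -> illegal
(4,1): flips 1 -> legal
(4,4): flips 1 -> legal
(4,5): flips 1 -> legal
(5,1): no bracket -> illegal
(5,2): flips 1 -> legal
(5,3): no bracket -> illegal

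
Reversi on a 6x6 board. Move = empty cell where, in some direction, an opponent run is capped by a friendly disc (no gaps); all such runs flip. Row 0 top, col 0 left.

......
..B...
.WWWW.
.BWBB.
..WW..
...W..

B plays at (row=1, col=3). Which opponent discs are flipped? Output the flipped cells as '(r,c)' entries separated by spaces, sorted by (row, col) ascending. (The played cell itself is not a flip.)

Answer: (2,2) (2,3)

Derivation:
Dir NW: first cell '.' (not opp) -> no flip
Dir N: first cell '.' (not opp) -> no flip
Dir NE: first cell '.' (not opp) -> no flip
Dir W: first cell 'B' (not opp) -> no flip
Dir E: first cell '.' (not opp) -> no flip
Dir SW: opp run (2,2) capped by B -> flip
Dir S: opp run (2,3) capped by B -> flip
Dir SE: opp run (2,4), next='.' -> no flip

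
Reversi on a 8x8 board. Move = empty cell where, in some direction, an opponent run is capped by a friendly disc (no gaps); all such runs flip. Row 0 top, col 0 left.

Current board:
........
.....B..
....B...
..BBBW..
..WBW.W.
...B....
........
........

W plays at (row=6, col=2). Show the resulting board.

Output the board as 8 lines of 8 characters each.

Place W at (6,2); scan 8 dirs for brackets.
Dir NW: first cell '.' (not opp) -> no flip
Dir N: first cell '.' (not opp) -> no flip
Dir NE: opp run (5,3) capped by W -> flip
Dir W: first cell '.' (not opp) -> no flip
Dir E: first cell '.' (not opp) -> no flip
Dir SW: first cell '.' (not opp) -> no flip
Dir S: first cell '.' (not opp) -> no flip
Dir SE: first cell '.' (not opp) -> no flip
All flips: (5,3)

Answer: ........
.....B..
....B...
..BBBW..
..WBW.W.
...W....
..W.....
........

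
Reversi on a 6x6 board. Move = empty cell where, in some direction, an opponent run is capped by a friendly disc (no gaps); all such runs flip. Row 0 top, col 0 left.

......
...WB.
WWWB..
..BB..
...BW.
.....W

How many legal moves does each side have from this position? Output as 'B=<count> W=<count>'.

-- B to move --
(0,2): no bracket -> illegal
(0,3): flips 1 -> legal
(0,4): no bracket -> illegal
(1,0): flips 1 -> legal
(1,1): flips 1 -> legal
(1,2): flips 2 -> legal
(2,4): no bracket -> illegal
(3,0): no bracket -> illegal
(3,1): no bracket -> illegal
(3,4): no bracket -> illegal
(3,5): no bracket -> illegal
(4,5): flips 1 -> legal
(5,3): no bracket -> illegal
(5,4): no bracket -> illegal
B mobility = 5
-- W to move --
(0,3): no bracket -> illegal
(0,4): no bracket -> illegal
(0,5): no bracket -> illegal
(1,2): no bracket -> illegal
(1,5): flips 1 -> legal
(2,4): flips 1 -> legal
(2,5): no bracket -> illegal
(3,1): no bracket -> illegal
(3,4): no bracket -> illegal
(4,1): no bracket -> illegal
(4,2): flips 2 -> legal
(5,2): no bracket -> illegal
(5,3): flips 3 -> legal
(5,4): flips 2 -> legal
W mobility = 5

Answer: B=5 W=5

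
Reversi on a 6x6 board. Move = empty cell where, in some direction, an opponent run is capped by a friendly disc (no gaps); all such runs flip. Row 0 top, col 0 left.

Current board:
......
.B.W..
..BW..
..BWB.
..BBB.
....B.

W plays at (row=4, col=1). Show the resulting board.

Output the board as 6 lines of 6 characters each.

Place W at (4,1); scan 8 dirs for brackets.
Dir NW: first cell '.' (not opp) -> no flip
Dir N: first cell '.' (not opp) -> no flip
Dir NE: opp run (3,2) capped by W -> flip
Dir W: first cell '.' (not opp) -> no flip
Dir E: opp run (4,2) (4,3) (4,4), next='.' -> no flip
Dir SW: first cell '.' (not opp) -> no flip
Dir S: first cell '.' (not opp) -> no flip
Dir SE: first cell '.' (not opp) -> no flip
All flips: (3,2)

Answer: ......
.B.W..
..BW..
..WWB.
.WBBB.
....B.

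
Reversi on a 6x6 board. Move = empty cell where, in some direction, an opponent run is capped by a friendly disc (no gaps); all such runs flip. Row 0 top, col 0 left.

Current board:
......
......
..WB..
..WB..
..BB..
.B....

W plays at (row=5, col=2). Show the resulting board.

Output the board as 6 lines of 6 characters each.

Answer: ......
......
..WB..
..WB..
..WB..
.BW...

Derivation:
Place W at (5,2); scan 8 dirs for brackets.
Dir NW: first cell '.' (not opp) -> no flip
Dir N: opp run (4,2) capped by W -> flip
Dir NE: opp run (4,3), next='.' -> no flip
Dir W: opp run (5,1), next='.' -> no flip
Dir E: first cell '.' (not opp) -> no flip
Dir SW: edge -> no flip
Dir S: edge -> no flip
Dir SE: edge -> no flip
All flips: (4,2)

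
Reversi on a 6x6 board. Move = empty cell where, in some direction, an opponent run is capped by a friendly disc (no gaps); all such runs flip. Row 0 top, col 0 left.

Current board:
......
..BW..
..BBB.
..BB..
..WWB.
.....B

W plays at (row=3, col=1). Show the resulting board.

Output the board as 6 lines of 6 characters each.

Answer: ......
..BW..
..WBB.
.WBB..
..WWB.
.....B

Derivation:
Place W at (3,1); scan 8 dirs for brackets.
Dir NW: first cell '.' (not opp) -> no flip
Dir N: first cell '.' (not opp) -> no flip
Dir NE: opp run (2,2) capped by W -> flip
Dir W: first cell '.' (not opp) -> no flip
Dir E: opp run (3,2) (3,3), next='.' -> no flip
Dir SW: first cell '.' (not opp) -> no flip
Dir S: first cell '.' (not opp) -> no flip
Dir SE: first cell 'W' (not opp) -> no flip
All flips: (2,2)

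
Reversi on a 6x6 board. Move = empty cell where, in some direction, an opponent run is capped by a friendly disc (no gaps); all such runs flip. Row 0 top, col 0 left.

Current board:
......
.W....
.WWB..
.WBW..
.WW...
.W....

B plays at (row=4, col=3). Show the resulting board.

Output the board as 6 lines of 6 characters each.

Answer: ......
.W....
.WWB..
.WBB..
.WWB..
.W....

Derivation:
Place B at (4,3); scan 8 dirs for brackets.
Dir NW: first cell 'B' (not opp) -> no flip
Dir N: opp run (3,3) capped by B -> flip
Dir NE: first cell '.' (not opp) -> no flip
Dir W: opp run (4,2) (4,1), next='.' -> no flip
Dir E: first cell '.' (not opp) -> no flip
Dir SW: first cell '.' (not opp) -> no flip
Dir S: first cell '.' (not opp) -> no flip
Dir SE: first cell '.' (not opp) -> no flip
All flips: (3,3)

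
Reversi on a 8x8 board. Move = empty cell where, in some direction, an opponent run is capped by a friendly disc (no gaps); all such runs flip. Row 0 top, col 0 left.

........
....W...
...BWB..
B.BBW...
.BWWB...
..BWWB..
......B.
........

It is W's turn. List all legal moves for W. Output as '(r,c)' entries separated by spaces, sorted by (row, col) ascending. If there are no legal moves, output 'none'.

Answer: (1,2) (1,3) (1,6) (2,1) (2,2) (2,6) (3,1) (3,5) (3,6) (4,0) (4,5) (5,0) (5,1) (5,6) (6,1) (6,2)

Derivation:
(1,2): flips 1 -> legal
(1,3): flips 2 -> legal
(1,5): no bracket -> illegal
(1,6): flips 1 -> legal
(2,0): no bracket -> illegal
(2,1): flips 1 -> legal
(2,2): flips 2 -> legal
(2,6): flips 1 -> legal
(3,1): flips 2 -> legal
(3,5): flips 1 -> legal
(3,6): flips 1 -> legal
(4,0): flips 1 -> legal
(4,5): flips 1 -> legal
(4,6): no bracket -> illegal
(5,0): flips 3 -> legal
(5,1): flips 1 -> legal
(5,6): flips 1 -> legal
(5,7): no bracket -> illegal
(6,1): flips 1 -> legal
(6,2): flips 1 -> legal
(6,3): no bracket -> illegal
(6,4): no bracket -> illegal
(6,5): no bracket -> illegal
(6,7): no bracket -> illegal
(7,5): no bracket -> illegal
(7,6): no bracket -> illegal
(7,7): no bracket -> illegal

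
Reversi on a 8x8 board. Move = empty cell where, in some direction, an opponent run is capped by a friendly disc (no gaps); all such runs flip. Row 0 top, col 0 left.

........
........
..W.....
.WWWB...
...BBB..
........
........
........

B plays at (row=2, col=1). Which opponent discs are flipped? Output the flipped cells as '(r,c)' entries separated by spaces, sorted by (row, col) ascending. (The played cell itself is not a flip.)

Answer: (3,2)

Derivation:
Dir NW: first cell '.' (not opp) -> no flip
Dir N: first cell '.' (not opp) -> no flip
Dir NE: first cell '.' (not opp) -> no flip
Dir W: first cell '.' (not opp) -> no flip
Dir E: opp run (2,2), next='.' -> no flip
Dir SW: first cell '.' (not opp) -> no flip
Dir S: opp run (3,1), next='.' -> no flip
Dir SE: opp run (3,2) capped by B -> flip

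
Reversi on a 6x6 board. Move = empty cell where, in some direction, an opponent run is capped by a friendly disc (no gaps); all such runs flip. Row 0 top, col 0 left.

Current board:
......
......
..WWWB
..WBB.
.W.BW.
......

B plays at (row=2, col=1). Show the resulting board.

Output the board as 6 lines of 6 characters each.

Answer: ......
......
.BBBBB
..BBB.
.W.BW.
......

Derivation:
Place B at (2,1); scan 8 dirs for brackets.
Dir NW: first cell '.' (not opp) -> no flip
Dir N: first cell '.' (not opp) -> no flip
Dir NE: first cell '.' (not opp) -> no flip
Dir W: first cell '.' (not opp) -> no flip
Dir E: opp run (2,2) (2,3) (2,4) capped by B -> flip
Dir SW: first cell '.' (not opp) -> no flip
Dir S: first cell '.' (not opp) -> no flip
Dir SE: opp run (3,2) capped by B -> flip
All flips: (2,2) (2,3) (2,4) (3,2)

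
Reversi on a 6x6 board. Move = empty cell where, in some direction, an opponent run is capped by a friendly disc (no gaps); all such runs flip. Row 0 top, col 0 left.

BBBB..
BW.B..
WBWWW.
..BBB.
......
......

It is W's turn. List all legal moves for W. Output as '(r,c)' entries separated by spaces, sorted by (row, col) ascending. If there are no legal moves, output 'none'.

Answer: (0,4) (3,1) (4,1) (4,2) (4,3) (4,4) (4,5)

Derivation:
(0,4): flips 1 -> legal
(1,2): no bracket -> illegal
(1,4): no bracket -> illegal
(2,5): no bracket -> illegal
(3,0): no bracket -> illegal
(3,1): flips 1 -> legal
(3,5): no bracket -> illegal
(4,1): flips 1 -> legal
(4,2): flips 2 -> legal
(4,3): flips 1 -> legal
(4,4): flips 2 -> legal
(4,5): flips 1 -> legal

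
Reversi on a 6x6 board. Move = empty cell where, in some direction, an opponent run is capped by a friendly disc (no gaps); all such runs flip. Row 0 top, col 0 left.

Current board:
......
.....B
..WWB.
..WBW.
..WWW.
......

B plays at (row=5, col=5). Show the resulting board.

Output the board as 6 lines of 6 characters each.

Place B at (5,5); scan 8 dirs for brackets.
Dir NW: opp run (4,4) capped by B -> flip
Dir N: first cell '.' (not opp) -> no flip
Dir NE: edge -> no flip
Dir W: first cell '.' (not opp) -> no flip
Dir E: edge -> no flip
Dir SW: edge -> no flip
Dir S: edge -> no flip
Dir SE: edge -> no flip
All flips: (4,4)

Answer: ......
.....B
..WWB.
..WBW.
..WWB.
.....B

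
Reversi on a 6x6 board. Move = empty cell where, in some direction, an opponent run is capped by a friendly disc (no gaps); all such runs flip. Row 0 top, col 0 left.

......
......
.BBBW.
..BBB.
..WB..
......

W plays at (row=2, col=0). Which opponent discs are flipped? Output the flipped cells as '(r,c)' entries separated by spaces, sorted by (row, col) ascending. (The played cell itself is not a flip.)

Dir NW: edge -> no flip
Dir N: first cell '.' (not opp) -> no flip
Dir NE: first cell '.' (not opp) -> no flip
Dir W: edge -> no flip
Dir E: opp run (2,1) (2,2) (2,3) capped by W -> flip
Dir SW: edge -> no flip
Dir S: first cell '.' (not opp) -> no flip
Dir SE: first cell '.' (not opp) -> no flip

Answer: (2,1) (2,2) (2,3)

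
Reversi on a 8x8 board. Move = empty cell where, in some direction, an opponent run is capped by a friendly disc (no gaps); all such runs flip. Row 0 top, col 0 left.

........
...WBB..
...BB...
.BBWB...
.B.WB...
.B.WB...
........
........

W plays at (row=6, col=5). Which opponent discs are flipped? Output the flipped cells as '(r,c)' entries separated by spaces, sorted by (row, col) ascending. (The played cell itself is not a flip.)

Answer: (5,4)

Derivation:
Dir NW: opp run (5,4) capped by W -> flip
Dir N: first cell '.' (not opp) -> no flip
Dir NE: first cell '.' (not opp) -> no flip
Dir W: first cell '.' (not opp) -> no flip
Dir E: first cell '.' (not opp) -> no flip
Dir SW: first cell '.' (not opp) -> no flip
Dir S: first cell '.' (not opp) -> no flip
Dir SE: first cell '.' (not opp) -> no flip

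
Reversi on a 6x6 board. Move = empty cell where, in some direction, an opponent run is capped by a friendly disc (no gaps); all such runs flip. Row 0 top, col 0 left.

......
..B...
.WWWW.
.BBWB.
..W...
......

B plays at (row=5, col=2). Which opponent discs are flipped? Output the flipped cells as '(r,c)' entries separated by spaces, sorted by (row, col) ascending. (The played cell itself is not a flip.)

Answer: (4,2)

Derivation:
Dir NW: first cell '.' (not opp) -> no flip
Dir N: opp run (4,2) capped by B -> flip
Dir NE: first cell '.' (not opp) -> no flip
Dir W: first cell '.' (not opp) -> no flip
Dir E: first cell '.' (not opp) -> no flip
Dir SW: edge -> no flip
Dir S: edge -> no flip
Dir SE: edge -> no flip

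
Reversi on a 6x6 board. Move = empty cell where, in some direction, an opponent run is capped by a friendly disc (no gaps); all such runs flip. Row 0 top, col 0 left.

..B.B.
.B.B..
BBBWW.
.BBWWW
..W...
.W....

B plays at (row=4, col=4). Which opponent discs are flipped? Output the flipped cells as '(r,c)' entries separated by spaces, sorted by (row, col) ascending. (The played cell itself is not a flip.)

Dir NW: opp run (3,3) capped by B -> flip
Dir N: opp run (3,4) (2,4), next='.' -> no flip
Dir NE: opp run (3,5), next=edge -> no flip
Dir W: first cell '.' (not opp) -> no flip
Dir E: first cell '.' (not opp) -> no flip
Dir SW: first cell '.' (not opp) -> no flip
Dir S: first cell '.' (not opp) -> no flip
Dir SE: first cell '.' (not opp) -> no flip

Answer: (3,3)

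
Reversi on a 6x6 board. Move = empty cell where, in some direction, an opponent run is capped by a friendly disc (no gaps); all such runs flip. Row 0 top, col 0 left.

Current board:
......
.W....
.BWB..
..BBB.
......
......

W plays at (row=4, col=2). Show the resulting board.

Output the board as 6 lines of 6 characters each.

Answer: ......
.W....
.BWB..
..WBB.
..W...
......

Derivation:
Place W at (4,2); scan 8 dirs for brackets.
Dir NW: first cell '.' (not opp) -> no flip
Dir N: opp run (3,2) capped by W -> flip
Dir NE: opp run (3,3), next='.' -> no flip
Dir W: first cell '.' (not opp) -> no flip
Dir E: first cell '.' (not opp) -> no flip
Dir SW: first cell '.' (not opp) -> no flip
Dir S: first cell '.' (not opp) -> no flip
Dir SE: first cell '.' (not opp) -> no flip
All flips: (3,2)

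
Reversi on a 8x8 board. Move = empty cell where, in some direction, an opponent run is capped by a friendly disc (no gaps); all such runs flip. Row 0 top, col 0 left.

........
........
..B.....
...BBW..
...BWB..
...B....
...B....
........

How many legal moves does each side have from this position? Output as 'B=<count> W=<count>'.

-- B to move --
(2,4): no bracket -> illegal
(2,5): flips 1 -> legal
(2,6): flips 2 -> legal
(3,6): flips 1 -> legal
(4,6): no bracket -> illegal
(5,4): flips 1 -> legal
(5,5): flips 1 -> legal
B mobility = 5
-- W to move --
(1,1): flips 2 -> legal
(1,2): no bracket -> illegal
(1,3): no bracket -> illegal
(2,1): no bracket -> illegal
(2,3): no bracket -> illegal
(2,4): flips 1 -> legal
(2,5): no bracket -> illegal
(3,1): no bracket -> illegal
(3,2): flips 2 -> legal
(3,6): no bracket -> illegal
(4,2): flips 1 -> legal
(4,6): flips 1 -> legal
(5,2): no bracket -> illegal
(5,4): no bracket -> illegal
(5,5): flips 1 -> legal
(5,6): no bracket -> illegal
(6,2): flips 1 -> legal
(6,4): no bracket -> illegal
(7,2): no bracket -> illegal
(7,3): no bracket -> illegal
(7,4): no bracket -> illegal
W mobility = 7

Answer: B=5 W=7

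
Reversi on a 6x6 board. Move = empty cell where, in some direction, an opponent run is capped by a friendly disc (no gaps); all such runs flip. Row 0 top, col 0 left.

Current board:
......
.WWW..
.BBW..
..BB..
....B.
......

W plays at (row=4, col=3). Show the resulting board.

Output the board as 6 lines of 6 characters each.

Answer: ......
.WWW..
.BBW..
..BW..
...WB.
......

Derivation:
Place W at (4,3); scan 8 dirs for brackets.
Dir NW: opp run (3,2) (2,1), next='.' -> no flip
Dir N: opp run (3,3) capped by W -> flip
Dir NE: first cell '.' (not opp) -> no flip
Dir W: first cell '.' (not opp) -> no flip
Dir E: opp run (4,4), next='.' -> no flip
Dir SW: first cell '.' (not opp) -> no flip
Dir S: first cell '.' (not opp) -> no flip
Dir SE: first cell '.' (not opp) -> no flip
All flips: (3,3)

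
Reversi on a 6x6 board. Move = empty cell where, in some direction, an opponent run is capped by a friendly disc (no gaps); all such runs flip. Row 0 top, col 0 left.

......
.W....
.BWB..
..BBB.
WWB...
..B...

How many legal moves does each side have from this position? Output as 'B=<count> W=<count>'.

-- B to move --
(0,0): flips 2 -> legal
(0,1): flips 1 -> legal
(0,2): no bracket -> illegal
(1,0): no bracket -> illegal
(1,2): flips 1 -> legal
(1,3): no bracket -> illegal
(2,0): no bracket -> illegal
(3,0): flips 1 -> legal
(3,1): no bracket -> illegal
(5,0): flips 1 -> legal
(5,1): no bracket -> illegal
B mobility = 5
-- W to move --
(1,0): no bracket -> illegal
(1,2): no bracket -> illegal
(1,3): no bracket -> illegal
(1,4): flips 2 -> legal
(2,0): flips 1 -> legal
(2,4): flips 1 -> legal
(2,5): no bracket -> illegal
(3,0): no bracket -> illegal
(3,1): flips 1 -> legal
(3,5): no bracket -> illegal
(4,3): flips 1 -> legal
(4,4): flips 1 -> legal
(4,5): no bracket -> illegal
(5,1): no bracket -> illegal
(5,3): no bracket -> illegal
W mobility = 6

Answer: B=5 W=6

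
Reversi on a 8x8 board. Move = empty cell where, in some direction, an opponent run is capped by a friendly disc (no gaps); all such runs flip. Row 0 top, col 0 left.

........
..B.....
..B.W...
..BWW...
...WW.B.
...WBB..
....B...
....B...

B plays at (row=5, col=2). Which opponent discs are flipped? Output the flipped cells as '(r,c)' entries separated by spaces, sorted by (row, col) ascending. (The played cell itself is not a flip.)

Answer: (5,3)

Derivation:
Dir NW: first cell '.' (not opp) -> no flip
Dir N: first cell '.' (not opp) -> no flip
Dir NE: opp run (4,3) (3,4), next='.' -> no flip
Dir W: first cell '.' (not opp) -> no flip
Dir E: opp run (5,3) capped by B -> flip
Dir SW: first cell '.' (not opp) -> no flip
Dir S: first cell '.' (not opp) -> no flip
Dir SE: first cell '.' (not opp) -> no flip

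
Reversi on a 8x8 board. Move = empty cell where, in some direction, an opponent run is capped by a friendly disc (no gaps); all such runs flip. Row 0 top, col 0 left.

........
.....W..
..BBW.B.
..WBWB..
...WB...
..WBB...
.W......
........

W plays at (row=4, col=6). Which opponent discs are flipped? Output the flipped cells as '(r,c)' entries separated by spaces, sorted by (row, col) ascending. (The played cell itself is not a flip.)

Dir NW: opp run (3,5) capped by W -> flip
Dir N: first cell '.' (not opp) -> no flip
Dir NE: first cell '.' (not opp) -> no flip
Dir W: first cell '.' (not opp) -> no flip
Dir E: first cell '.' (not opp) -> no flip
Dir SW: first cell '.' (not opp) -> no flip
Dir S: first cell '.' (not opp) -> no flip
Dir SE: first cell '.' (not opp) -> no flip

Answer: (3,5)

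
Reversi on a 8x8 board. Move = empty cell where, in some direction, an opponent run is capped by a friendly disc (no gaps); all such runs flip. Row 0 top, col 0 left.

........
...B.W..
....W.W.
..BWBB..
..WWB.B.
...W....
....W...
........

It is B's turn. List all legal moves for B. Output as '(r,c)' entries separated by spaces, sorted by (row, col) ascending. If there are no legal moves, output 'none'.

Answer: (1,4) (1,7) (2,2) (4,1) (5,2) (5,4) (6,2)

Derivation:
(0,4): no bracket -> illegal
(0,5): no bracket -> illegal
(0,6): no bracket -> illegal
(1,4): flips 1 -> legal
(1,6): no bracket -> illegal
(1,7): flips 1 -> legal
(2,2): flips 1 -> legal
(2,3): no bracket -> illegal
(2,5): no bracket -> illegal
(2,7): no bracket -> illegal
(3,1): no bracket -> illegal
(3,6): no bracket -> illegal
(3,7): no bracket -> illegal
(4,1): flips 2 -> legal
(5,1): no bracket -> illegal
(5,2): flips 2 -> legal
(5,4): flips 1 -> legal
(5,5): no bracket -> illegal
(6,2): flips 1 -> legal
(6,3): no bracket -> illegal
(6,5): no bracket -> illegal
(7,3): no bracket -> illegal
(7,4): no bracket -> illegal
(7,5): no bracket -> illegal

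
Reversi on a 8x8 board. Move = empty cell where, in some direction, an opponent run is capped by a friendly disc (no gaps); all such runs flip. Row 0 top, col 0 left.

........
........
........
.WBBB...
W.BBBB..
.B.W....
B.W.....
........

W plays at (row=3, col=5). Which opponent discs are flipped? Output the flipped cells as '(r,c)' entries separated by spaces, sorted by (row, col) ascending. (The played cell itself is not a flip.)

Answer: (3,2) (3,3) (3,4) (4,4)

Derivation:
Dir NW: first cell '.' (not opp) -> no flip
Dir N: first cell '.' (not opp) -> no flip
Dir NE: first cell '.' (not opp) -> no flip
Dir W: opp run (3,4) (3,3) (3,2) capped by W -> flip
Dir E: first cell '.' (not opp) -> no flip
Dir SW: opp run (4,4) capped by W -> flip
Dir S: opp run (4,5), next='.' -> no flip
Dir SE: first cell '.' (not opp) -> no flip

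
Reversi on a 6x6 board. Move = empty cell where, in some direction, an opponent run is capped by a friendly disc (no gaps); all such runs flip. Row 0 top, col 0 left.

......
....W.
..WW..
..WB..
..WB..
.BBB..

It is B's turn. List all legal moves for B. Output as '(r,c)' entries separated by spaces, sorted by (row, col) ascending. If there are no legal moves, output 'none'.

Answer: (1,1) (1,2) (1,3) (2,1) (3,1) (4,1)

Derivation:
(0,3): no bracket -> illegal
(0,4): no bracket -> illegal
(0,5): no bracket -> illegal
(1,1): flips 1 -> legal
(1,2): flips 3 -> legal
(1,3): flips 1 -> legal
(1,5): no bracket -> illegal
(2,1): flips 1 -> legal
(2,4): no bracket -> illegal
(2,5): no bracket -> illegal
(3,1): flips 2 -> legal
(3,4): no bracket -> illegal
(4,1): flips 1 -> legal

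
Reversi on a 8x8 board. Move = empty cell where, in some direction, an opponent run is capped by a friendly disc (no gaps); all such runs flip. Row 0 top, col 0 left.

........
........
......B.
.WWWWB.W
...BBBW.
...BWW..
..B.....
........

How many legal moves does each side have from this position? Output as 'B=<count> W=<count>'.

Answer: B=13 W=8

Derivation:
-- B to move --
(2,0): no bracket -> illegal
(2,1): flips 1 -> legal
(2,2): flips 1 -> legal
(2,3): flips 2 -> legal
(2,4): flips 1 -> legal
(2,5): flips 1 -> legal
(2,7): no bracket -> illegal
(3,0): flips 4 -> legal
(3,6): no bracket -> illegal
(4,0): no bracket -> illegal
(4,1): no bracket -> illegal
(4,2): no bracket -> illegal
(4,7): flips 1 -> legal
(5,6): flips 2 -> legal
(5,7): flips 1 -> legal
(6,3): flips 1 -> legal
(6,4): flips 1 -> legal
(6,5): flips 2 -> legal
(6,6): flips 1 -> legal
B mobility = 13
-- W to move --
(1,5): flips 1 -> legal
(1,6): no bracket -> illegal
(1,7): no bracket -> illegal
(2,4): flips 1 -> legal
(2,5): flips 2 -> legal
(2,7): no bracket -> illegal
(3,6): flips 2 -> legal
(4,2): flips 3 -> legal
(5,1): no bracket -> illegal
(5,2): flips 2 -> legal
(5,6): flips 1 -> legal
(6,1): no bracket -> illegal
(6,3): flips 2 -> legal
(6,4): no bracket -> illegal
(7,1): no bracket -> illegal
(7,2): no bracket -> illegal
(7,3): no bracket -> illegal
W mobility = 8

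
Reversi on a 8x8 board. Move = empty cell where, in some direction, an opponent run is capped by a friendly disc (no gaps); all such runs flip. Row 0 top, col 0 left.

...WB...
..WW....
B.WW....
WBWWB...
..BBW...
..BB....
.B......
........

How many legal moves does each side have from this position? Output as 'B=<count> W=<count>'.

-- B to move --
(0,1): flips 2 -> legal
(0,2): flips 4 -> legal
(1,1): no bracket -> illegal
(1,4): no bracket -> illegal
(2,1): flips 1 -> legal
(2,4): flips 1 -> legal
(3,5): flips 1 -> legal
(4,0): flips 1 -> legal
(4,1): no bracket -> illegal
(4,5): flips 1 -> legal
(5,4): flips 1 -> legal
(5,5): no bracket -> illegal
B mobility = 8
-- W to move --
(0,5): flips 1 -> legal
(1,0): flips 1 -> legal
(1,1): no bracket -> illegal
(1,4): no bracket -> illegal
(1,5): no bracket -> illegal
(2,1): no bracket -> illegal
(2,4): flips 1 -> legal
(2,5): no bracket -> illegal
(3,5): flips 1 -> legal
(4,0): flips 1 -> legal
(4,1): flips 2 -> legal
(4,5): flips 1 -> legal
(5,0): no bracket -> illegal
(5,1): flips 1 -> legal
(5,4): flips 1 -> legal
(6,0): no bracket -> illegal
(6,2): flips 3 -> legal
(6,3): flips 2 -> legal
(6,4): no bracket -> illegal
(7,0): no bracket -> illegal
(7,1): no bracket -> illegal
(7,2): no bracket -> illegal
W mobility = 11

Answer: B=8 W=11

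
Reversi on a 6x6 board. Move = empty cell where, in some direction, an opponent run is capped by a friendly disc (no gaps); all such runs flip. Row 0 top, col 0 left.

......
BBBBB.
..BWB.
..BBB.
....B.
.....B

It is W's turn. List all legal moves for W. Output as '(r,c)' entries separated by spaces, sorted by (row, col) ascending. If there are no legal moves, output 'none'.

Answer: (0,1) (0,3) (0,5) (2,1) (2,5) (4,1) (4,3) (4,5)

Derivation:
(0,0): no bracket -> illegal
(0,1): flips 1 -> legal
(0,2): no bracket -> illegal
(0,3): flips 1 -> legal
(0,4): no bracket -> illegal
(0,5): flips 1 -> legal
(1,5): no bracket -> illegal
(2,0): no bracket -> illegal
(2,1): flips 1 -> legal
(2,5): flips 1 -> legal
(3,1): no bracket -> illegal
(3,5): no bracket -> illegal
(4,1): flips 1 -> legal
(4,2): no bracket -> illegal
(4,3): flips 1 -> legal
(4,5): flips 1 -> legal
(5,3): no bracket -> illegal
(5,4): no bracket -> illegal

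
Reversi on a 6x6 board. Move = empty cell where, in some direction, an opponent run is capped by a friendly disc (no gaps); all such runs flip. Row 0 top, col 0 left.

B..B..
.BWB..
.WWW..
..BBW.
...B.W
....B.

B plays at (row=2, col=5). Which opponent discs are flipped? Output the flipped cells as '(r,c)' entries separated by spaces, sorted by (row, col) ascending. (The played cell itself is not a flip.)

Dir NW: first cell '.' (not opp) -> no flip
Dir N: first cell '.' (not opp) -> no flip
Dir NE: edge -> no flip
Dir W: first cell '.' (not opp) -> no flip
Dir E: edge -> no flip
Dir SW: opp run (3,4) capped by B -> flip
Dir S: first cell '.' (not opp) -> no flip
Dir SE: edge -> no flip

Answer: (3,4)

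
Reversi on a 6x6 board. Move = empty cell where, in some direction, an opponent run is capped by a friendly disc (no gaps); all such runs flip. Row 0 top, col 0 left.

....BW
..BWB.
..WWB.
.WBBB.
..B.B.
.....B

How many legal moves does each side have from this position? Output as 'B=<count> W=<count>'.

-- B to move --
(0,2): flips 1 -> legal
(0,3): flips 2 -> legal
(1,1): flips 1 -> legal
(1,5): no bracket -> illegal
(2,0): flips 1 -> legal
(2,1): flips 2 -> legal
(3,0): flips 1 -> legal
(4,0): flips 3 -> legal
(4,1): no bracket -> illegal
B mobility = 7
-- W to move --
(0,1): flips 1 -> legal
(0,2): flips 1 -> legal
(0,3): flips 1 -> legal
(1,1): flips 1 -> legal
(1,5): flips 1 -> legal
(2,1): no bracket -> illegal
(2,5): flips 1 -> legal
(3,5): flips 4 -> legal
(4,1): flips 1 -> legal
(4,3): flips 1 -> legal
(4,5): flips 1 -> legal
(5,1): no bracket -> illegal
(5,2): flips 2 -> legal
(5,3): flips 1 -> legal
(5,4): no bracket -> illegal
W mobility = 12

Answer: B=7 W=12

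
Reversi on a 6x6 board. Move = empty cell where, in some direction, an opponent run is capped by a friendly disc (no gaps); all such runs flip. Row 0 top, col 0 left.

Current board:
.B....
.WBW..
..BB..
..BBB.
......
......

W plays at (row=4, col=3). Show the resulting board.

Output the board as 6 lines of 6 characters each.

Place W at (4,3); scan 8 dirs for brackets.
Dir NW: opp run (3,2), next='.' -> no flip
Dir N: opp run (3,3) (2,3) capped by W -> flip
Dir NE: opp run (3,4), next='.' -> no flip
Dir W: first cell '.' (not opp) -> no flip
Dir E: first cell '.' (not opp) -> no flip
Dir SW: first cell '.' (not opp) -> no flip
Dir S: first cell '.' (not opp) -> no flip
Dir SE: first cell '.' (not opp) -> no flip
All flips: (2,3) (3,3)

Answer: .B....
.WBW..
..BW..
..BWB.
...W..
......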